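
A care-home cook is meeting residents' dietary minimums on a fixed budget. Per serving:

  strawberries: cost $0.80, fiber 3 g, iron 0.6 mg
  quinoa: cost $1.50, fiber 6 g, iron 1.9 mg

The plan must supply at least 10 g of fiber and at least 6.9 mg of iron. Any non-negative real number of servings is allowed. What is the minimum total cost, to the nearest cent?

For a min-cost LP with two ≥-constraints, a basic feasible solution has at most two positive variables.
strawberries only: max(10/3, 6.9/0.6) = 11.5 servings → $9.20.
quinoa only: max(10/6, 6.9/1.9) = 3.632 servings → $5.45.
strawberries + quinoa: intersection lies outside the first quadrant.
So the least-cost plan costs $5.45.

$5.45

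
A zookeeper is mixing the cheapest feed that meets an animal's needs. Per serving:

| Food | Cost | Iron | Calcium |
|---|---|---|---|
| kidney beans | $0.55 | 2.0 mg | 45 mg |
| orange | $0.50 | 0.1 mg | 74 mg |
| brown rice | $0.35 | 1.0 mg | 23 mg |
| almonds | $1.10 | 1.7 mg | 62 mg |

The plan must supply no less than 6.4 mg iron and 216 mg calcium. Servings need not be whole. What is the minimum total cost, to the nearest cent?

$2.23

kidney beans only: max(6.4/2.0, 216/45) = 4.8 servings → $2.64.
orange only: max(6.4/0.1, 216/74) = 64 servings → $32.00.
brown rice only: max(6.4/1.0, 216/23) = 9.391 servings → $3.29.
almonds only: max(6.4/1.7, 216/62) = 3.765 servings → $4.14.
kidney beans + orange with both tight: 3.15 servings and 1.003 servings → $2.23.
kidney beans + brown rice with both targets exact would need a negative amount; discard.
kidney beans + almonds with both tight: 0.6232 servings and 3.032 servings → $3.68.
orange + brown rice with both tight: 0.9596 servings and 6.304 servings → $2.69.
orange + almonds: the both-tight solution has a negative serving — not a feasible corner.
brown rice + almonds with both tight: 1.293 servings and 3.004 servings → $3.76.
The minimum over all feasible corners is $2.23.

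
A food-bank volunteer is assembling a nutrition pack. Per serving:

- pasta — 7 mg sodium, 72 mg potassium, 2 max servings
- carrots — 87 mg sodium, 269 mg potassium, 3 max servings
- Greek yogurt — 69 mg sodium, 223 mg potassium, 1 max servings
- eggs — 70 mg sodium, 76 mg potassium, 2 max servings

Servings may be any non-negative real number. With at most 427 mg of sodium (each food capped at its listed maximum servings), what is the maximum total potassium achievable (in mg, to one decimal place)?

Potassium per mg sodium: pasta 10.29, Greek yogurt 3.232, carrots 3.092, eggs 1.086.
Take 2 servings of pasta: uses 14 mg sodium, +144.0 mg potassium (running total 144.0 mg).
Take 1 serving of Greek yogurt: uses 69 mg sodium, +223.0 mg potassium (running total 367.0 mg).
Take 3 servings of carrots: uses 261 mg sodium, +807.0 mg potassium (running total 1174.0 mg).
Take 1.186 servings of eggs: uses 83 mg sodium, +90.1 mg potassium (running total 1264.1 mg).
Filling greedily by potassium-per-mg sodium is optimal for one linear limit, giving 1264.1 mg.

1264.1 mg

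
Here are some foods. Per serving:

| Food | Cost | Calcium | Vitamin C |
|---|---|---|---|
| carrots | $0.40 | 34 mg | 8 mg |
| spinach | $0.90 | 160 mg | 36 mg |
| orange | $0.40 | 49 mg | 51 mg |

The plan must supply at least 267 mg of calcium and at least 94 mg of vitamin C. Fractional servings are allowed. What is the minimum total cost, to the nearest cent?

$1.61

carrots only: max(267/34, 94/8) = 11.75 servings → $4.70.
spinach only: max(267/160, 94/36) = 2.611 servings → $2.35.
orange only: max(267/49, 94/51) = 5.449 servings → $2.18.
carrots + spinach: intersection lies outside the first quadrant.
carrots + orange with both tight: 6.715 servings and 0.7899 servings → $3.00.
spinach + orange with both tight: 1.409 servings and 0.8487 servings → $1.61.
So the least-cost plan costs $1.61.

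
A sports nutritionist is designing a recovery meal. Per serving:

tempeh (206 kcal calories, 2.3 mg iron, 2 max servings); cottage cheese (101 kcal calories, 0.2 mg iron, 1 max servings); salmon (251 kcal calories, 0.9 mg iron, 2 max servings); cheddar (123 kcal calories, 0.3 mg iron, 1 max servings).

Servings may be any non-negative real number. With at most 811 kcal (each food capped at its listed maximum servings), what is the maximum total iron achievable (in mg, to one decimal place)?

Iron per kcal: tempeh 0.01117, salmon 0.003586, cheddar 0.002439, cottage cheese 0.00198.
Take 2 servings of tempeh: uses 412 kcal, +4.6 mg iron (running total 4.6 mg).
Take 1.59 servings of salmon: uses 399 kcal, +1.4 mg iron (running total 6.0 mg).
Greedy by best ratio exhausts the calories allowance optimally: 6.0 mg.

6.0 mg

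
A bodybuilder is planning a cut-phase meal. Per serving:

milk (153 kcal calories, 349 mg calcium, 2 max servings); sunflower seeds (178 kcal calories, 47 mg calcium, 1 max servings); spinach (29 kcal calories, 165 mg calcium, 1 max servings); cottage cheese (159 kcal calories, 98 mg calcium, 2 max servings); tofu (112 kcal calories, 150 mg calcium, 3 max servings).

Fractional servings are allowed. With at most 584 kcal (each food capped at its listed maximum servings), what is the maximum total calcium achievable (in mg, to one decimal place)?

1196.5 mg

Calcium per kcal: spinach 5.69, milk 2.281, tofu 1.339, cottage cheese 0.6164, sunflower seeds 0.264.
Take 1 serving of spinach: uses 29 kcal, +165.0 mg calcium (running total 165.0 mg).
Take 2 servings of milk: uses 306 kcal, +698.0 mg calcium (running total 863.0 mg).
Take 2.223 servings of tofu: uses 249 kcal, +333.5 mg calcium (running total 1196.5 mg).
Greedy by best ratio exhausts the calories allowance optimally: 1196.5 mg.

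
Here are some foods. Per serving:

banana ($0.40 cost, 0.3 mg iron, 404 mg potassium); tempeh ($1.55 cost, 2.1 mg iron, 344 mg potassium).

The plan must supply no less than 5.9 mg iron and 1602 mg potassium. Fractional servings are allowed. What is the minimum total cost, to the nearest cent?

With two linear requirements the optimum uses one or two foods; enumerate the corners.
banana only: max(5.9/0.3, 1602/404) = 19.67 servings → $7.87.
tempeh only: max(5.9/2.1, 1602/344) = 4.657 servings → $7.22.
banana + tempeh with both tight: 1.791 servings and 2.554 servings → $4.67.
So the least-cost plan costs $4.67.

$4.67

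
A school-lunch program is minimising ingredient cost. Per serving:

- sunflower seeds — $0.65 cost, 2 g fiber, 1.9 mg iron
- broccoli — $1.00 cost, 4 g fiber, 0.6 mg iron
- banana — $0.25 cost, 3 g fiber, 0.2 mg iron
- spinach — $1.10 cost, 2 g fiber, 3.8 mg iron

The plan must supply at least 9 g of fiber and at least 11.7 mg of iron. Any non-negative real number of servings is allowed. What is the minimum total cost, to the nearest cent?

$3.58

For a min-cost LP with two ≥-constraints, a basic feasible solution has at most two positive variables.
sunflower seeds only: max(9/2, 11.7/1.9) = 6.158 servings → $4.00.
broccoli only: max(9/4, 11.7/0.6) = 19.5 servings → $19.50.
banana only: max(9/3, 11.7/0.2) = 58.5 servings → $14.62.
spinach only: max(9/2, 11.7/3.8) = 4.5 servings → $4.95.
sunflower seeds + broccoli: the both-tight solution has a negative serving — not a feasible corner.
sunflower seeds + banana: intersection lies outside the first quadrant.
sunflower seeds + spinach with both tight: 2.842 servings and 1.658 servings → $3.67.
broccoli + banana: intersection lies outside the first quadrant.
broccoli + spinach with both tight: 0.7714 servings and 2.957 servings → $4.02.
banana + spinach with both tight: 0.9818 servings and 3.027 servings → $3.58.
Cheapest feasible corner: $3.58.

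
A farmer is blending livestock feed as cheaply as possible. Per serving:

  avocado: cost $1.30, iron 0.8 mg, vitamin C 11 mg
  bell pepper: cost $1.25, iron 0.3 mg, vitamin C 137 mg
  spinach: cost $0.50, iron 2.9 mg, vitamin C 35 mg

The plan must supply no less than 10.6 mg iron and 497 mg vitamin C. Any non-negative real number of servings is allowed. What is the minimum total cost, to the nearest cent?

avocado only: max(10.6/0.8, 497/11) = 45.18 servings → $58.74.
bell pepper only: max(10.6/0.3, 497/137) = 35.33 servings → $44.17.
spinach only: max(10.6/2.9, 497/35) = 14.2 servings → $7.10.
avocado + bell pepper with both tight: 12.26 servings and 2.643 servings → $19.24.
avocado + spinach with both targets exact would need a negative amount; discard.
bell pepper + spinach with both tight: 2.767 servings and 3.369 servings → $5.14.
Cheapest feasible corner: $5.14.

$5.14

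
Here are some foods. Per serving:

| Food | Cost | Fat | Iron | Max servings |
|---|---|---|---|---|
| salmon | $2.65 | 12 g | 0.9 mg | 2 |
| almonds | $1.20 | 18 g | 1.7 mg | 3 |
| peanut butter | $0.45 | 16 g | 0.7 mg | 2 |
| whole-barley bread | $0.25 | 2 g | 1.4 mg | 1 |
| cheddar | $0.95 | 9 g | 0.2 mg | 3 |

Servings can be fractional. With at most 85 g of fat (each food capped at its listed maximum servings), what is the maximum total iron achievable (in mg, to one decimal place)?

Iron per g fat: whole-barley bread 0.7, almonds 0.09444, salmon 0.075, peanut butter 0.04375, cheddar 0.02222.
Take 1 serving of whole-barley bread: uses 2 g fat, +1.4 mg iron (running total 1.4 mg).
Take 3 servings of almonds: uses 54 g fat, +5.1 mg iron (running total 6.5 mg).
Take 2 servings of salmon: uses 24 g fat, +1.8 mg iron (running total 8.3 mg).
Take 0.3125 servings of peanut butter: uses 5 g fat, +0.2 mg iron (running total 8.5 mg).
Greedy by best ratio exhausts the fat allowance optimally: 8.5 mg.

8.5 mg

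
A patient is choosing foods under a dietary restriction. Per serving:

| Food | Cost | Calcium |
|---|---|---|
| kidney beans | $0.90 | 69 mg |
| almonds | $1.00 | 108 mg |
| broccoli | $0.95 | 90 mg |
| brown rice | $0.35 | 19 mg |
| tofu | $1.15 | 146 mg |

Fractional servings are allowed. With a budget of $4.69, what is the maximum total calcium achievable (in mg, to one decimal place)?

Calcium per dollar: tofu 127, almonds 108, broccoli 94.74, kidney beans 76.67, brown rice 54.29.
With no serving limits, spend the whole cost allowance on tofu: $4.69 / $1.15 × 146 mg = 595.4 mg.

595.4 mg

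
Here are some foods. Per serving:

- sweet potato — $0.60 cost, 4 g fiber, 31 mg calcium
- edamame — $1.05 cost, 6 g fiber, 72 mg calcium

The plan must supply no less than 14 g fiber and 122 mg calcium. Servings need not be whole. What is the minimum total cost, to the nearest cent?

An LP optimum is at a vertex; with two nutrient constraints at most two foods are used. Check each candidate.
sweet potato only: max(14/4, 122/31) = 3.935 servings → $2.36.
edamame only: max(14/6, 122/72) = 2.333 servings → $2.45.
sweet potato + edamame with both tight: 2.706 servings and 0.5294 servings → $2.18.
Cheapest feasible corner: $2.18.

$2.18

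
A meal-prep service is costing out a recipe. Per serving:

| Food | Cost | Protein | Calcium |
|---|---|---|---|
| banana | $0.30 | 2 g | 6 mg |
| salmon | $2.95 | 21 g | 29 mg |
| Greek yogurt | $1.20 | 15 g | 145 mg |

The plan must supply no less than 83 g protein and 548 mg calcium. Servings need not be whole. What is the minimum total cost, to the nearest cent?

$6.64

An LP optimum is at a vertex; with two nutrient constraints at most two foods are used. Check each candidate.
banana only: max(83/2, 548/6) = 91.33 servings → $27.40.
salmon only: max(83/21, 548/29) = 18.9 servings → $55.74.
Greek yogurt only: max(83/15, 548/145) = 5.533 servings → $6.64.
banana + salmon with both targets exact would need a negative amount; discard.
banana + Greek yogurt with both tight: 19.07 servings and 2.99 servings → $9.31.
salmon + Greek yogurt with both tight: 1.462 servings and 3.487 servings → $8.50.
Cheapest feasible corner: $6.64.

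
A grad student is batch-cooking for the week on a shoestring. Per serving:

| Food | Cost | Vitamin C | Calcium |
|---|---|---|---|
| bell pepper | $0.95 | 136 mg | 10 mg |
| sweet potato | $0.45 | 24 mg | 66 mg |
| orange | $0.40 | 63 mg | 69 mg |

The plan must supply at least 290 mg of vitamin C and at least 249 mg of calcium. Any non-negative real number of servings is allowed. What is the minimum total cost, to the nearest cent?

At the optimum either one food covers both requirements or two foods hit both targets exactly; no other combination can be cheaper.
bell pepper only: max(290/136, 249/10) = 24.9 servings → $23.66.
sweet potato only: max(290/24, 249/66) = 12.08 servings → $5.44.
orange only: max(290/63, 249/69) = 4.603 servings → $1.84.
bell pepper + sweet potato with both tight: 1.507 servings and 3.544 servings → $3.03.
bell pepper + orange with both tight: 0.4938 servings and 3.537 servings → $1.88.
sweet potato + orange: the both-tight solution has a negative serving — not a feasible corner.
So the least-cost plan costs $1.84.

$1.84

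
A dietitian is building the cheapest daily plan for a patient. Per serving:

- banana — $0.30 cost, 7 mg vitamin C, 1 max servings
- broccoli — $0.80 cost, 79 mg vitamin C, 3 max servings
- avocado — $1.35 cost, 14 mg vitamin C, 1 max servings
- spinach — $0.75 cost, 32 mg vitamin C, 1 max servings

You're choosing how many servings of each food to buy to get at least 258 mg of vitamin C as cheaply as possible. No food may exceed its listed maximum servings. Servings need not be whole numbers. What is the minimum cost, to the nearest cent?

Cost per mg of vitamin C: broccoli $0.0101, spinach $0.0234, banana $0.0429, avocado $0.0964.
Take 3 servings of broccoli: +237.0 mg vitamin C for $2.40 (total $2.40, still need 21.0 mg).
Take 0.6562 servings of spinach: +21.0 mg vitamin C for $0.49 (total $2.89, still need 0.0 mg).
Filling from the cheapest source first is optimal under one linear minimum: $2.89.

$2.89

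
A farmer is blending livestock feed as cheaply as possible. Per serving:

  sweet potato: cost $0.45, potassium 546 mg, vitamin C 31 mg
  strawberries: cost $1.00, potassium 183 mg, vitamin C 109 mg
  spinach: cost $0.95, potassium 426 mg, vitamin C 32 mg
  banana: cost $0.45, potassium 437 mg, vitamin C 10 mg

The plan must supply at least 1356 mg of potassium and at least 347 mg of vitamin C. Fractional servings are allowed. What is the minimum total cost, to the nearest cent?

At the optimum either one food covers both requirements or two foods hit both targets exactly; no other combination can be cheaper.
sweet potato only: max(1356/546, 347/31) = 11.19 servings → $5.04.
strawberries only: max(1356/183, 347/109) = 7.41 servings → $7.41.
spinach only: max(1356/426, 347/32) = 10.84 servings → $10.30.
banana only: max(1356/437, 347/10) = 34.7 servings → $15.62.
sweet potato + strawberries with both tight: 1.566 servings and 2.738 servings → $3.44.
sweet potato + spinach with both targets exact would need a negative amount; discard.
sweet potato + banana: the both-tight solution has a negative serving — not a feasible corner.
strawberries + spinach with both tight: 2.574 servings and 2.078 servings → $4.55.
strawberries + banana with both tight: 3.015 servings and 1.841 servings → $3.84.
spinach + banana: the both-tight solution has a negative serving — not a feasible corner.
The minimum over all feasible corners is $3.44.

$3.44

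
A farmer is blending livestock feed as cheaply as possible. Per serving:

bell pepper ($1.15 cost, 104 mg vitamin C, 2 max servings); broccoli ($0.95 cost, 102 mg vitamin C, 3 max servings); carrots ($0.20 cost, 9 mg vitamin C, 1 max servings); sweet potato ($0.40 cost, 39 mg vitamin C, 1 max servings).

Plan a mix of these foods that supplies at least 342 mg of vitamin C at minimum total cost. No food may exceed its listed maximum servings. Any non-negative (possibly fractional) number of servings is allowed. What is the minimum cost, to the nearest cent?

Cost per mg of vitamin C: broccoli $0.0093, sweet potato $0.0103, bell pepper $0.0111, carrots $0.0222.
Take 3 servings of broccoli: +306.0 mg vitamin C for $2.85 (total $2.85, still need 36.0 mg).
Take 0.9231 servings of sweet potato: +36.0 mg vitamin C for $0.37 (total $3.22, still need 0.0 mg).
Greedy by cheapest-per-mg is optimal for a single linear constraint, so the minimum cost is $3.22.

$3.22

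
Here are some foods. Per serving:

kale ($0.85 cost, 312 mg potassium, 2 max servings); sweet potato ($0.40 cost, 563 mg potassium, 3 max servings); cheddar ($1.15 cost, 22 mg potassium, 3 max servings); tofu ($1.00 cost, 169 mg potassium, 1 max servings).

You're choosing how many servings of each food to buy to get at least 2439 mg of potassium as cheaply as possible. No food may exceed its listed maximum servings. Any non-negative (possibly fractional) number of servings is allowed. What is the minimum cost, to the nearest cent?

Cost per mg of potassium: sweet potato $0.0007, kale $0.0027, tofu $0.0059, cheddar $0.0523.
Take 3 servings of sweet potato: +1689.0 mg potassium for $1.20 (total $1.20, still need 750.0 mg).
Take 2 servings of kale: +624.0 mg potassium for $1.70 (total $2.90, still need 126.0 mg).
Take 0.7456 servings of tofu: +126.0 mg potassium for $0.75 (total $3.65, still need 0.0 mg).
Greedy by cheapest-per-mg is optimal for a single linear constraint, so the minimum cost is $3.65.

$3.65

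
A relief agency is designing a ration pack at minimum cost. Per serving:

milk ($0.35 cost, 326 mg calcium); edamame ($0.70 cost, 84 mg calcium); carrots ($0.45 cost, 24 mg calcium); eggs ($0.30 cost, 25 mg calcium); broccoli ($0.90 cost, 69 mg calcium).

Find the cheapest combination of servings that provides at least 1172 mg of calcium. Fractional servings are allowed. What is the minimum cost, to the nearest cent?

$1.26

Cost per mg of calcium: milk $0.0011, edamame $0.0083, eggs $0.0120, broccoli $0.0130, carrots $0.0187.
With no serving limits, use only milk: 1172 mg / 326 mg = 3.595 servings × $0.35 = $1.26.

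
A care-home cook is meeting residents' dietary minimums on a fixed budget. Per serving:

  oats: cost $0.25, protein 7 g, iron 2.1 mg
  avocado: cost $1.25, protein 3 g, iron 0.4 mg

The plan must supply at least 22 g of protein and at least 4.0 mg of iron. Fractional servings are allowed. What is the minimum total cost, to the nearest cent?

$0.79

At the optimum either one food covers both requirements or two foods hit both targets exactly; no other combination can be cheaper.
oats only: max(22/7, 4.0/2.1) = 3.143 servings → $0.79.
avocado only: max(22/3, 4.0/0.4) = 10 servings → $12.50.
oats + avocado with both tight: 0.9143 servings and 5.2 servings → $6.73.
So the least-cost plan costs $0.79.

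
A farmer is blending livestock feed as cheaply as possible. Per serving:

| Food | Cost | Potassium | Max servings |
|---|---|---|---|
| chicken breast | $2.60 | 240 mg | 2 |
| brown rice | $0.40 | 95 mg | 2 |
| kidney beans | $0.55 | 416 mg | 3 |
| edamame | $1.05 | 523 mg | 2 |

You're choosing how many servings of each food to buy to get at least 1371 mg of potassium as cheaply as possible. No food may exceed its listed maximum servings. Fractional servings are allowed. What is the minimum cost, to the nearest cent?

Cost per mg of potassium: kidney beans $0.0013, edamame $0.0020, brown rice $0.0042, chicken breast $0.0108.
Take 3 servings of kidney beans: +1248.0 mg potassium for $1.65 (total $1.65, still need 123.0 mg).
Take 0.2352 servings of edamame: +123.0 mg potassium for $0.25 (total $1.90, still need 0.0 mg).
Greedy by cheapest-per-mg is optimal for a single linear constraint, so the minimum cost is $1.90.

$1.90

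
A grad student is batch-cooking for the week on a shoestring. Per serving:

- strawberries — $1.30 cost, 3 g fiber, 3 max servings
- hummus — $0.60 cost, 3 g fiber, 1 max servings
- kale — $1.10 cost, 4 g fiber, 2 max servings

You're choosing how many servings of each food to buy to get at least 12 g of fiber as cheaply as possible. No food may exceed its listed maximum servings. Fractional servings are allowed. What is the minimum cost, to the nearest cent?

$3.23

Cost per g of fiber: hummus $0.2000, kale $0.2750, strawberries $0.4333.
Take 1 serving of hummus: +3.0 g fiber for $0.60 (total $0.60, still need 9.0 g).
Take 2 servings of kale: +8.0 g fiber for $2.20 (total $2.80, still need 1.0 g).
Take 0.3333 servings of strawberries: +1.0 g fiber for $0.43 (total $3.23, still need 0.0 g).
Filling from the cheapest source first is optimal under one linear minimum: $3.23.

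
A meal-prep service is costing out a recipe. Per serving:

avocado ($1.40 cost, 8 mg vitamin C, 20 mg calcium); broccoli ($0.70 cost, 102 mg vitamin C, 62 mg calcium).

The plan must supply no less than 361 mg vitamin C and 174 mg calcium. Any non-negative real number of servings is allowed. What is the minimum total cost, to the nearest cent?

$2.48

With two linear requirements the optimum uses one or two foods; enumerate the corners.
avocado only: max(361/8, 174/20) = 45.12 servings → $63.17.
broccoli only: max(361/102, 174/62) = 3.539 servings → $2.48.
avocado + broccoli: the both-tight solution has a negative serving — not a feasible corner.
So the least-cost plan costs $2.48.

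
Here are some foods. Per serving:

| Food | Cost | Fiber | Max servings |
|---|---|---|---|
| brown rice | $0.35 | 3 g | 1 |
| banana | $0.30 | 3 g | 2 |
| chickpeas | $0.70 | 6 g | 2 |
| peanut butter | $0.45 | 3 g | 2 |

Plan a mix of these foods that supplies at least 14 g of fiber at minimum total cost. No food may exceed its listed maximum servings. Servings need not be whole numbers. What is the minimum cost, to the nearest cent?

$1.53

Cost per g of fiber: banana $0.1000, brown rice $0.1167, chickpeas $0.1167, peanut butter $0.1500.
Take 2 servings of banana: +6.0 g fiber for $0.60 (total $0.60, still need 8.0 g).
Take 1 serving of brown rice: +3.0 g fiber for $0.35 (total $0.95, still need 5.0 g).
Take 0.8333 servings of chickpeas: +5.0 g fiber for $0.58 (total $1.53, still need 0.0 g).
Greedy by cheapest-per-g is optimal for a single linear constraint, so the minimum cost is $1.53.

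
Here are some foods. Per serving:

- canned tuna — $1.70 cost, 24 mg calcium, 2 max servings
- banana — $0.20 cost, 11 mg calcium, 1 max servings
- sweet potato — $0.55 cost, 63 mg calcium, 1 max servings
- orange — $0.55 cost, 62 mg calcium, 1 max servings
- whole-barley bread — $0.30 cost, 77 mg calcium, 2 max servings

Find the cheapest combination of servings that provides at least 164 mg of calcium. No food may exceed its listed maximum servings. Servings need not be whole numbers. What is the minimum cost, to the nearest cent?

Cost per mg of calcium: whole-barley bread $0.0039, sweet potato $0.0087, orange $0.0089, banana $0.0182, canned tuna $0.0708.
Take 2 servings of whole-barley bread: +154.0 mg calcium for $0.60 (total $0.60, still need 10.0 mg).
Take 0.1587 servings of sweet potato: +10.0 mg calcium for $0.09 (total $0.69, still need 0.0 mg).
Filling from the cheapest source first is optimal under one linear minimum: $0.69.

$0.69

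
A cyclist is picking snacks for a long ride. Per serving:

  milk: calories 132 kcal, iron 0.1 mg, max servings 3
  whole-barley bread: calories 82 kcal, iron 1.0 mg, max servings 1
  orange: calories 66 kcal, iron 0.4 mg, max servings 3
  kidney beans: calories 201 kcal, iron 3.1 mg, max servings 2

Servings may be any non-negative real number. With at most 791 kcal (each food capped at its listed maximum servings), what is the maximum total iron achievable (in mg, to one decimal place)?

Iron per kcal: kidney beans 0.01542, whole-barley bread 0.0122, orange 0.006061, milk 0.0007576.
Take 2 servings of kidney beans: uses 402 kcal, +6.2 mg iron (running total 6.2 mg).
Take 1 serving of whole-barley bread: uses 82 kcal, +1.0 mg iron (running total 7.2 mg).
Take 3 servings of orange: uses 198 kcal, +1.2 mg iron (running total 8.4 mg).
Take 0.8258 servings of milk: uses 109 kcal, +0.1 mg iron (running total 8.5 mg).
Filling greedily by iron-per-kcal is optimal for one linear limit, giving 8.5 mg.

8.5 mg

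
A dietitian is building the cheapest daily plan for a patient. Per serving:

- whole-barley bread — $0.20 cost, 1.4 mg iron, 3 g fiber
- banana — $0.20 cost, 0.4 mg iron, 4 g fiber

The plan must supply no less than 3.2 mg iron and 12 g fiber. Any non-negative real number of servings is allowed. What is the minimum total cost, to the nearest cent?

Two binding constraints pin down two serving amounts, so the optimal mix uses at most two foods. The candidates are each food alone (scaled to the tighter of iron/fiber) and each pair with both constraints tight.
whole-barley bread only: max(3.2/1.4, 12/3) = 4 servings → $0.80.
banana only: max(3.2/0.4, 12/4) = 8 servings → $1.60.
whole-barley bread + banana with both tight: 1.818 servings and 1.636 servings → $0.69.
The minimum over all feasible corners is $0.69.

$0.69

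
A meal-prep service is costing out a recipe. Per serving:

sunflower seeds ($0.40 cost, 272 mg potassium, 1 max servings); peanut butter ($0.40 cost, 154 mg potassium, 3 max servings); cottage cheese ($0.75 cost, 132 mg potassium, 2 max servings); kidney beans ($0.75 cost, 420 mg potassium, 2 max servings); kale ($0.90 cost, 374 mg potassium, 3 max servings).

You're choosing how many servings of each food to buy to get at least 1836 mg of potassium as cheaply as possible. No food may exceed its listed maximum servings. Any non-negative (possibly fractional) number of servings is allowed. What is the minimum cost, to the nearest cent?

Cost per mg of potassium: sunflower seeds $0.0015, kidney beans $0.0018, kale $0.0024, peanut butter $0.0026, cottage cheese $0.0057.
Take 1 serving of sunflower seeds: +272.0 mg potassium for $0.40 (total $0.40, still need 1564.0 mg).
Take 2 servings of kidney beans: +840.0 mg potassium for $1.50 (total $1.90, still need 724.0 mg).
Take 1.936 servings of kale: +724.0 mg potassium for $1.74 (total $3.64, still need 0.0 mg).
Greedy by cheapest-per-mg is optimal for a single linear constraint, so the minimum cost is $3.64.

$3.64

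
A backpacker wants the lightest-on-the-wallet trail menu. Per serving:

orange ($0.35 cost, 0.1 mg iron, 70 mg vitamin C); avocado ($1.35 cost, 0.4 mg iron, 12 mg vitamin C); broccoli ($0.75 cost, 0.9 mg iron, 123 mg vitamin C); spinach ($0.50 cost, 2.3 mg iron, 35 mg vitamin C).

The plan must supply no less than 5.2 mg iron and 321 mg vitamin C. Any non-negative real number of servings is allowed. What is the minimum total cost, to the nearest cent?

$2.29

For a min-cost LP with two ≥-constraints, a basic feasible solution has at most two positive variables.
orange only: max(5.2/0.1, 321/70) = 52 servings → $18.20.
avocado only: max(5.2/0.4, 321/12) = 26.75 servings → $36.11.
broccoli only: max(5.2/0.9, 321/123) = 5.778 servings → $4.33.
spinach only: max(5.2/2.3, 321/35) = 9.171 servings → $4.59.
orange + avocado with both tight: 2.463 servings and 12.38 servings → $17.58.
orange + broccoli with both targets exact would need a negative amount; discard.
orange + spinach with both tight: 3.532 servings and 2.107 servings → $2.29.
avocado + broccoli with both tight: 9.133 servings and 1.719 servings → $13.62.
avocado + spinach: intersection lies outside the first quadrant.
broccoli + spinach with both tight: 2.213 servings and 1.395 servings → $2.36.
So the least-cost plan costs $2.29.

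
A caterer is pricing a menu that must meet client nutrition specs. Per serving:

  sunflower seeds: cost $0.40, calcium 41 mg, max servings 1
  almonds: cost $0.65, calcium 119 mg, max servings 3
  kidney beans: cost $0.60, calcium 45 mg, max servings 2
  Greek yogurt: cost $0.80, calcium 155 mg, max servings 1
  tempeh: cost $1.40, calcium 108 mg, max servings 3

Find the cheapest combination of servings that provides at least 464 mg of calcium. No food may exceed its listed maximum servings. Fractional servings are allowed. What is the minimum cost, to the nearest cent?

$2.49

Cost per mg of calcium: Greek yogurt $0.0052, almonds $0.0055, sunflower seeds $0.0098, tempeh $0.0130, kidney beans $0.0133.
Take 1 serving of Greek yogurt: +155.0 mg calcium for $0.80 (total $0.80, still need 309.0 mg).
Take 2.597 servings of almonds: +309.0 mg calcium for $1.69 (total $2.49, still need 0.0 mg).
Filling from the cheapest source first is optimal under one linear minimum: $2.49.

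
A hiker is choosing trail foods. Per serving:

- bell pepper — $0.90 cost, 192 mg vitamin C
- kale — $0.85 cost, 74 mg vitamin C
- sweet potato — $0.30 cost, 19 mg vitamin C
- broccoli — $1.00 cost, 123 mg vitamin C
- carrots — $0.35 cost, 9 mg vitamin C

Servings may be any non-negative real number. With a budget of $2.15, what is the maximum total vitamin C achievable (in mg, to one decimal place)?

Vitamin C per dollar: bell pepper 213.3, broccoli 123, kale 87.06, sweet potato 63.33, carrots 25.71.
With no serving limits, spend the whole cost allowance on bell pepper: $2.15 / $0.90 × 192 mg = 458.7 mg.

458.7 mg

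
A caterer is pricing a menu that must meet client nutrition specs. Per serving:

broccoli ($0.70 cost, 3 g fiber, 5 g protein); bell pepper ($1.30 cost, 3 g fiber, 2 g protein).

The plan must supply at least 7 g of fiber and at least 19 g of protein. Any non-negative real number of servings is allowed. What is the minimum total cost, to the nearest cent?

$2.66

At the optimum either one food covers both requirements or two foods hit both targets exactly; no other combination can be cheaper.
broccoli only: max(7/3, 19/5) = 3.8 servings → $2.66.
bell pepper only: max(7/3, 19/2) = 9.5 servings → $12.35.
broccoli + bell pepper: the both-tight solution has a negative serving — not a feasible corner.
The minimum over all feasible corners is $2.66.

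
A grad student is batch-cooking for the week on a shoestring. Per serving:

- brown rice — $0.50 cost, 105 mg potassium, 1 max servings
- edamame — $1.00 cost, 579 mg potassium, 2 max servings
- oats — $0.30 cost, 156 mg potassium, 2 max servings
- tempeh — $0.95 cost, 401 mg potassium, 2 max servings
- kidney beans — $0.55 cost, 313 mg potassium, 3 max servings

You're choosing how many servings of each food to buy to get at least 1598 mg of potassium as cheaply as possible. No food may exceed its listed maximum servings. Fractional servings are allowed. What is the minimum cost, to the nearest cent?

$2.77

Cost per mg of potassium: edamame $0.0017, kidney beans $0.0018, oats $0.0019, tempeh $0.0024, brown rice $0.0048.
Take 2 servings of edamame: +1158.0 mg potassium for $2.00 (total $2.00, still need 440.0 mg).
Take 1.406 servings of kidney beans: +440.0 mg potassium for $0.77 (total $2.77, still need 0.0 mg).
Filling from the cheapest source first is optimal under one linear minimum: $2.77.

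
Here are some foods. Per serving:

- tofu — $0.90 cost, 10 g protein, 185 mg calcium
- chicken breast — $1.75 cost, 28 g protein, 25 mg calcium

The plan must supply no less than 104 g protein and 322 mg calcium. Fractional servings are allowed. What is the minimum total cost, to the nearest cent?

Compare the cost at each extreme point of the feasible region.
tofu only: max(104/10, 322/185) = 10.4 servings → $9.36.
chicken breast only: max(104/28, 322/25) = 12.88 servings → $22.54.
tofu + chicken breast with both tight: 1.301 servings and 3.249 servings → $6.86.
The minimum over all feasible corners is $6.86.

$6.86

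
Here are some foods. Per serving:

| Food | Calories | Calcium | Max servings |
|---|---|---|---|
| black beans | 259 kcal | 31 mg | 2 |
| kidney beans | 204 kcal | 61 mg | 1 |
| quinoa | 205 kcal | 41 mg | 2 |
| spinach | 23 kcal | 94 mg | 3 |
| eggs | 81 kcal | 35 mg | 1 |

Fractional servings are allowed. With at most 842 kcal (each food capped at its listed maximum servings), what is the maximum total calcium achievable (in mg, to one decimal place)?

469.3 mg

Calcium per kcal: spinach 4.087, eggs 0.4321, kidney beans 0.299, quinoa 0.2, black beans 0.1197.
Take 3 servings of spinach: uses 69 kcal, +282.0 mg calcium (running total 282.0 mg).
Take 1 serving of eggs: uses 81 kcal, +35.0 mg calcium (running total 317.0 mg).
Take 1 serving of kidney beans: uses 204 kcal, +61.0 mg calcium (running total 378.0 mg).
Take 2 servings of quinoa: uses 410 kcal, +82.0 mg calcium (running total 460.0 mg).
Take 0.3012 servings of black beans: uses 78 kcal, +9.3 mg calcium (running total 469.3 mg).
Greedy by best ratio exhausts the calories allowance optimally: 469.3 mg.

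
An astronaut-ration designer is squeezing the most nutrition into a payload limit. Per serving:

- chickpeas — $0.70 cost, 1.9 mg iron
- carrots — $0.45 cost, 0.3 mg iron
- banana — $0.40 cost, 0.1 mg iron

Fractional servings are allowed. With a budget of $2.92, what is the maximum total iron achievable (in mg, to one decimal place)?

Iron per dollar: chickpeas 2.714, carrots 0.6667, banana 0.25.
With no serving limits, spend the whole cost allowance on chickpeas: $2.92 / $0.70 × 1.9 mg = 7.9 mg.

7.9 mg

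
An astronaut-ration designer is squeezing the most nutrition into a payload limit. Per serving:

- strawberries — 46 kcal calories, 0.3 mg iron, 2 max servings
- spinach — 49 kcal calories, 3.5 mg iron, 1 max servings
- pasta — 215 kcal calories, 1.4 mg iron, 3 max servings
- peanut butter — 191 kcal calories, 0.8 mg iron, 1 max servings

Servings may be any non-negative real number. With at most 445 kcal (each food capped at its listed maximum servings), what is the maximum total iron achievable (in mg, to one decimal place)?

6.1 mg

Iron per kcal: spinach 0.07143, strawberries 0.006522, pasta 0.006512, peanut butter 0.004188.
Take 1 serving of spinach: uses 49 kcal, +3.5 mg iron (running total 3.5 mg).
Take 2 servings of strawberries: uses 92 kcal, +0.6 mg iron (running total 4.1 mg).
Take 1.414 servings of pasta: uses 304 kcal, +2.0 mg iron (running total 6.1 mg).
Filling greedily by iron-per-kcal is optimal for one linear limit, giving 6.1 mg.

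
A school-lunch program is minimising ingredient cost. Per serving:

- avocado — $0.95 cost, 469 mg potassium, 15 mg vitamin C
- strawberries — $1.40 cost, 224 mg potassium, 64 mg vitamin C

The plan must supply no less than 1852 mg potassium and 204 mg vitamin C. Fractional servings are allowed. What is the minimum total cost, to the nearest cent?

This is a tiny linear program; its minimum lies at a vertex of the feasible set. List the vertices and price them.
avocado only: max(1852/469, 204/15) = 13.6 servings → $12.92.
strawberries only: max(1852/224, 204/64) = 8.268 servings → $11.57.
avocado + strawberries with both tight: 2.732 servings and 2.547 servings → $6.16.
So the least-cost plan costs $6.16.

$6.16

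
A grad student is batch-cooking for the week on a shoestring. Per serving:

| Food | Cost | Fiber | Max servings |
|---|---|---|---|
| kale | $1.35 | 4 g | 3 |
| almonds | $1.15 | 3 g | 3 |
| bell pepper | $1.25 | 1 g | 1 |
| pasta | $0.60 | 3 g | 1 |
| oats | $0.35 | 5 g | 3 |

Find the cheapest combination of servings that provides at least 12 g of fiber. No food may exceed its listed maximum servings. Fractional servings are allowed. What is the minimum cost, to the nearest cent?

$0.84

Cost per g of fiber: oats $0.0700, pasta $0.2000, kale $0.3375, almonds $0.3833, bell pepper $1.2500.
Take 2.4 servings of oats: +12.0 g fiber for $0.84 (total $0.84, still need 0.0 g).
Filling from the cheapest source first is optimal under one linear minimum: $0.84.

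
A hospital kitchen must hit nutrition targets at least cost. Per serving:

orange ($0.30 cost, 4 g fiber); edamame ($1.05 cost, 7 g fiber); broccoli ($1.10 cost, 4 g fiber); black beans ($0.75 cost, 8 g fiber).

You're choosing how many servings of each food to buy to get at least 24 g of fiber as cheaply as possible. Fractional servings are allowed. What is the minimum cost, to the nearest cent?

Cost per g of fiber: orange $0.0750, black beans $0.0938, edamame $0.1500, broccoli $0.2750.
With no serving limits, use only orange: 24 g / 4 g = 6 servings × $0.30 = $1.80.

$1.80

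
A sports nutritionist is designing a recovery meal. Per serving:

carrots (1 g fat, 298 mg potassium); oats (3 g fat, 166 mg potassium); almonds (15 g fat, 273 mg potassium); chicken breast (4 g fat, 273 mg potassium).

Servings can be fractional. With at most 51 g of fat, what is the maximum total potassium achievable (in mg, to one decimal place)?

15198.0 mg

Potassium per g fat: carrots 298, chicken breast 68.25, oats 55.33, almonds 18.2.
With no serving limits, spend the whole fat allowance on carrots: 51 g / 1 g × 298 mg = 15198.0 mg.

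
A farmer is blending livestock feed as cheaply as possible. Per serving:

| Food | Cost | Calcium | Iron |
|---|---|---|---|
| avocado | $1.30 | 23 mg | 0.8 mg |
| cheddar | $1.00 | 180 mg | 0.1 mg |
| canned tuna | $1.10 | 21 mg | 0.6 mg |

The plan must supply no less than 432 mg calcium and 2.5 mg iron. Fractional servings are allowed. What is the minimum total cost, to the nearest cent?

$5.77

With two linear requirements the optimum uses one or two foods; enumerate the corners.
avocado only: max(432/23, 2.5/0.8) = 18.78 servings → $24.42.
cheddar only: max(432/180, 2.5/0.1) = 25 servings → $25.00.
canned tuna only: max(432/21, 2.5/0.6) = 20.57 servings → $22.63.
avocado + cheddar with both tight: 2.871 servings and 2.033 servings → $5.77.
avocado + canned tuna: the both-tight solution has a negative serving — not a feasible corner.
cheddar + canned tuna with both tight: 1.952 servings and 3.841 servings → $6.18.
Cheapest feasible corner: $5.77.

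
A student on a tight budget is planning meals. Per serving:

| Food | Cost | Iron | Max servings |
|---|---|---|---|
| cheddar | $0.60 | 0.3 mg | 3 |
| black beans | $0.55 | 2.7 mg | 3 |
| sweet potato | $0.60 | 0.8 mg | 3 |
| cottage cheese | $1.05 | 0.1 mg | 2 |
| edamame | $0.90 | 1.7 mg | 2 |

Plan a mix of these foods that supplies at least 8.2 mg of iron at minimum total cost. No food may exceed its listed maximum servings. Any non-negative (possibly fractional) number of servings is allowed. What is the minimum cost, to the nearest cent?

Cost per mg of iron: black beans $0.2037, edamame $0.5294, sweet potato $0.7500, cheddar $2.0000, cottage cheese $10.5000.
Take 3 servings of black beans: +8.1 mg iron for $1.65 (total $1.65, still need 0.1 mg).
Take 0.05882 servings of edamame: +0.1 mg iron for $0.05 (total $1.70, still need 0.0 mg).
Greedy by cheapest-per-mg is optimal for a single linear constraint, so the minimum cost is $1.70.

$1.70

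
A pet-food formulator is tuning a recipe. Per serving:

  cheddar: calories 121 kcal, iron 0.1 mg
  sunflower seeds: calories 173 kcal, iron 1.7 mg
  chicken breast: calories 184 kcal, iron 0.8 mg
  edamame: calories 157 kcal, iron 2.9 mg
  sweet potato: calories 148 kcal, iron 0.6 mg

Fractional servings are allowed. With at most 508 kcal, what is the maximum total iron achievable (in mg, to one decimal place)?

Iron per kcal: edamame 0.01847, sunflower seeds 0.009827, chicken breast 0.004348, sweet potato 0.004054, cheddar 0.0008264.
With no serving limits, spend the whole calories allowance on edamame: 508 kcal / 157 kcal × 2.9 mg = 9.4 mg.

9.4 mg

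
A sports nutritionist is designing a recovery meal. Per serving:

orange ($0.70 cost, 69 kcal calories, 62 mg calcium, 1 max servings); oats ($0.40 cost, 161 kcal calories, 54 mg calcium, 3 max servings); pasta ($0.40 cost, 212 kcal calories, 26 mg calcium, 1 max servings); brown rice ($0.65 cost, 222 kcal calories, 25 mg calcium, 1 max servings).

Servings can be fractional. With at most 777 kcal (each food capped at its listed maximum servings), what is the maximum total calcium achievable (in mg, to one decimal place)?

251.5 mg

Calcium per kcal: orange 0.8986, oats 0.3354, pasta 0.1226, brown rice 0.1126.
Take 1 serving of orange: uses 69 kcal, +62.0 mg calcium (running total 62.0 mg).
Take 3 servings of oats: uses 483 kcal, +162.0 mg calcium (running total 224.0 mg).
Take 1 serving of pasta: uses 212 kcal, +26.0 mg calcium (running total 250.0 mg).
Take 0.05856 servings of brown rice: uses 13 kcal, +1.5 mg calcium (running total 251.5 mg).
Greedy by best ratio exhausts the calories allowance optimally: 251.5 mg.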